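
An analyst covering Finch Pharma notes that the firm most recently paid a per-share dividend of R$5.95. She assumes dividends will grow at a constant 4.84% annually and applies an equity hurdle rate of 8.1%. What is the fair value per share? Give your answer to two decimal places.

Gordon growth model: P₀ = D₁/(r − g). D₁ = 5.95 × (1 + 0.0484) = 6.2380.
P₀ = 6.2380 / (0.081 − 0.0484) = 6.2380 / 0.0326 = 191.3491

R$191.35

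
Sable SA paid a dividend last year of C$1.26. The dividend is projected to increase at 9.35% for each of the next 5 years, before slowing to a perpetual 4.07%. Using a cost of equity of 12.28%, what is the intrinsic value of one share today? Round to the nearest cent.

Two-stage DDM. Project D₁…D_5 at 0.0935, terminal growth 0.0407, discount at r = 0.1228.
D_1 = 1.3778
D_2 = 1.5066
D_3 = 1.6475
D_4 = 1.8015
D_5 = 1.9700
Terminal value at t=5: TV = D_6/(r−g) = 2.0502/(0.1228−0.0407) = 24.9716
P₀ = 1.3778/(1+0.1228)^1 + 1.5066/(1+0.1228)^2 + 1.6475/(1+0.1228)^3 + 1.8015/(1+0.1228)^4 + 1.9700/(1+0.1228)^5 + 24.9716/(1+0.1228)^5 = 19.8174

C$19.82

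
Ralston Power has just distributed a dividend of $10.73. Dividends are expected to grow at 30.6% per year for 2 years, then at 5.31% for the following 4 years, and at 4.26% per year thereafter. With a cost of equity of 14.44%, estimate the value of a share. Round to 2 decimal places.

Three-stage DDM. Project D₁…D_6; terminal Gordon value at t=6 with g = 0.0426; discount at r = 0.1444.
D_1 = 14.0134
D_2 = 18.3015
D_3 = 19.2733
D_4 = 20.2967
D_5 = 21.3744
D_6 = 22.5094
TV_6 = 23.4683/(0.1444−0.0426) = 230.5337
P₀ = Σ Dₜ/(1+r)ᵗ + TV_6/(1+r)^6 = 174.4509

$174.45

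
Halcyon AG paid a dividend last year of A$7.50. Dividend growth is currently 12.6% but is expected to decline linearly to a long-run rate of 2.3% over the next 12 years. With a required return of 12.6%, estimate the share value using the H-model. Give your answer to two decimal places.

H-model: P₀ = D₀[(1+g_L) + H(g_S−g_L)]/(r−g_L), with H = 12/2 = 6.
P₀ = 7.50 × [(1+0.023) + 6×(0.126−0.023)] / (0.126−0.023)
   = 7.50 × 1.6410 / 0.103 = 119.4903

A$119.49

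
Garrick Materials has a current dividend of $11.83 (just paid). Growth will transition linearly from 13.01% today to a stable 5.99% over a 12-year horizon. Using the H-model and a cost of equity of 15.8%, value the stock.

H-model: P₀ = D₀[(1+g_L) + H(g_S−g_L)]/(r−g_L), with H = 12/2 = 6.
P₀ = 11.83 × [(1+0.0599) + 6×(0.1301−0.0599)] / (0.158−0.0599)
   = 11.83 × 1.4811 / 0.0981 = 178.6077

$178.61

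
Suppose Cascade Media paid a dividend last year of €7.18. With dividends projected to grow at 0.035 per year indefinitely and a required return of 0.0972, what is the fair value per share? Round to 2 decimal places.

€119.47

Gordon growth model: P₀ = D₁/(r − g). D₁ = 7.18 × (1 + 0.035) = 7.4313.
P₀ = 7.4313 / (0.0972 − 0.035) = 7.4313 / 0.0622 = 119.4743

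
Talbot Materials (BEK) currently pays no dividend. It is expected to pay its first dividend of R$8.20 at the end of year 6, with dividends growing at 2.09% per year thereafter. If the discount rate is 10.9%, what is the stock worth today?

Deferred-dividend DDM. At t=5 the remaining stream is a growing perpetuity with first payment D_6 = 8.20.
V_5 = D_6/(r−g) = 8.20/(0.109−0.0209) = 93.0760
P₀ = V_5/(1+r)^5 = 93.0760/(1+0.109)^5 = 55.4856

R$55.49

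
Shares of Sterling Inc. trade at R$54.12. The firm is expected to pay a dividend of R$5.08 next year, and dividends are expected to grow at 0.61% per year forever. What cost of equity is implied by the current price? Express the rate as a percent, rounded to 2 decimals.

Rearranging the constant-growth DDM: r = D₁/P₀ + g.
r = 5.0800 / 54.12 + 0.0061 = 0.09387 + 0.0061 = 0.09997

10.00%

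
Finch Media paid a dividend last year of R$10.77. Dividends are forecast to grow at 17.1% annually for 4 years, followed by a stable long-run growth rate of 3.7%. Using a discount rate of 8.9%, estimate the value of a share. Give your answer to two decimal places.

R$338.97

Two-stage DDM. Project D₁…D_4 at 0.171, terminal growth 0.037, discount at r = 0.089.
D_1 = 12.6117
D_2 = 14.7683
D_3 = 17.2936
D_4 = 20.2509
Terminal value at t=4: TV = D_5/(r−g) = 21.0001/(0.089−0.037) = 403.8487
P₀ = 12.6117/(1+0.089)^1 + 14.7683/(1+0.089)^2 + 17.2936/(1+0.089)^3 + 20.2509/(1+0.089)^4 + 403.8487/(1+0.089)^4 = 338.9725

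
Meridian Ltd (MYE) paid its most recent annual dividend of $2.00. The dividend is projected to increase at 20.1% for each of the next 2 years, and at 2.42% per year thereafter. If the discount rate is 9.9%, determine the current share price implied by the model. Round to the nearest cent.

Two-stage DDM. Project D₁…D_2 at 0.201, terminal growth 0.0242, discount at r = 0.099.
D_1 = 2.4020
D_2 = 2.8848
Terminal value at t=2: TV = D_3/(r−g) = 2.9546/(0.099−0.0242) = 39.5002
P₀ = 2.4020/(1+0.099)^1 + 2.8848/(1+0.099)^2 + 39.5002/(1+0.099)^2 = 37.2783

$37.28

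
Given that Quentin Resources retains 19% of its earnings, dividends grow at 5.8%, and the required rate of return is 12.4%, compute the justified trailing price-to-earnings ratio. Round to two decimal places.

12.98

Payout ratio b = 1 − 0.19 = 0.81.
Justified trailing P/E = b(1+g)/(r−g) = 0.81×(1+0.058)/(0.124−0.058) = 12.9845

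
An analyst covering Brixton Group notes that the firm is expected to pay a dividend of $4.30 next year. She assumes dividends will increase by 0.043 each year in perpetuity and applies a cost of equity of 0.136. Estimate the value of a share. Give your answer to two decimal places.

Gordon growth model: P₀ = D₁/(r − g), with D₁ = 4.30 given directly.
P₀ = 4.3000 / (0.136 − 0.043) = 4.3000 / 0.093 = 46.2366

$46.24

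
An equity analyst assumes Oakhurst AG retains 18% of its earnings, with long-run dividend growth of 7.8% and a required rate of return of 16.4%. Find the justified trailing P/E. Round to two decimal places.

10.28

Payout ratio b = 1 − 0.18 = 0.82.
Justified trailing P/E = b(1+g)/(r−g) = 0.82×(1+0.078)/(0.164−0.078) = 10.2786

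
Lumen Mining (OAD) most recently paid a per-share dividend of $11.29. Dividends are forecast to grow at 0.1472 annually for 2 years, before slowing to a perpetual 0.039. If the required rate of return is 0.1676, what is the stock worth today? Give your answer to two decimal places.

$110.05

Two-stage DDM. Project D₁…D_2 at 0.1472, terminal growth 0.039, discount at r = 0.1676.
D_1 = 12.9519
D_2 = 14.8584
Terminal value at t=2: TV = D_3/(r−g) = 15.4379/(0.1676−0.039) = 120.0458
P₀ = 12.9519/(1+0.1676)^1 + 14.8584/(1+0.1676)^2 + 120.0458/(1+0.1676)^2 = 110.0476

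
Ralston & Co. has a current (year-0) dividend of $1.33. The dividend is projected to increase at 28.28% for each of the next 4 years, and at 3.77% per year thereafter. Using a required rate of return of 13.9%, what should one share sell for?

Two-stage DDM. Project D₁…D_4 at 0.2828, terminal growth 0.0377, discount at r = 0.139.
D_1 = 1.7061
D_2 = 2.1886
D_3 = 2.8076
D_4 = 3.6015
Terminal value at t=4: TV = D_5/(r−g) = 3.7373/(0.139−0.0377) = 36.8935
P₀ = 1.7061/(1+0.139)^1 + 2.1886/(1+0.139)^2 + 2.8076/(1+0.139)^3 + 3.6015/(1+0.139)^4 + 36.8935/(1+0.139)^4 = 29.1456

$29.15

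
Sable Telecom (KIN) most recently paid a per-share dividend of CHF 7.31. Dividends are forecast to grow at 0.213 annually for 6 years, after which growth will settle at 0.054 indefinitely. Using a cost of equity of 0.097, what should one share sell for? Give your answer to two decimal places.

CHF 390.78

Two-stage DDM. Project D₁…D_6 at 0.213, terminal growth 0.054, discount at r = 0.097.
D_1 = 8.8670
D_2 = 10.7557
D_3 = 13.0467
D_4 = 15.8256
D_5 = 19.1965
D_6 = 23.2853
Terminal value at t=6: TV = D_7/(r−g) = 24.5427/(0.097−0.054) = 570.7611
P₀ = 8.8670/(1+0.097)^1 + 10.7557/(1+0.097)^2 + 13.0467/(1+0.097)^3 + 15.8256/(1+0.097)^4 + 19.1965/(1+0.097)^5 + 23.2853/(1+0.097)^6 + 570.7611/(1+0.097)^6 = 390.7783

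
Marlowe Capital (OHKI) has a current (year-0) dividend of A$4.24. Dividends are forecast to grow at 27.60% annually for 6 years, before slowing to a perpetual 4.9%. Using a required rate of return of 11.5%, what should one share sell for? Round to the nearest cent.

Two-stage DDM. Project D₁…D_6 at 0.276, terminal growth 0.049, discount at r = 0.115.
D_1 = 5.4102
D_2 = 6.9035
D_3 = 8.8088
D_4 = 11.2401
D_5 = 14.3423
D_6 = 18.3008
Terminal value at t=6: TV = D_7/(r−g) = 19.1975/(0.115−0.049) = 290.8717
P₀ = 5.4102/(1+0.115)^1 + 6.9035/(1+0.115)^2 + 8.8088/(1+0.115)^3 + 11.2401/(1+0.115)^4 + 14.3423/(1+0.115)^5 + 18.3008/(1+0.115)^6 + 290.8717/(1+0.115)^6 = 193.2527

A$193.25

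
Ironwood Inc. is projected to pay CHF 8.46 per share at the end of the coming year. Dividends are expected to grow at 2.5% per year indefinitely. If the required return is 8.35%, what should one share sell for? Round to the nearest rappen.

Gordon growth model: P₀ = D₁/(r − g), with D₁ = 8.46 given directly.
P₀ = 8.4600 / (0.0835 − 0.025) = 8.4600 / 0.0585 = 144.6154

CHF 144.62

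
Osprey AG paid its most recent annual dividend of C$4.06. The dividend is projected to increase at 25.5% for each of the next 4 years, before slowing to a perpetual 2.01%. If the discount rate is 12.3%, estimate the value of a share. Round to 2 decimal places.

C$84.39

Two-stage DDM. Project D₁…D_4 at 0.255, terminal growth 0.0201, discount at r = 0.123.
D_1 = 5.0953
D_2 = 6.3946
D_3 = 8.0252
D_4 = 10.0717
Terminal value at t=4: TV = D_5/(r−g) = 10.2741/(0.123−0.0201) = 99.8455
P₀ = 5.0953/(1+0.123)^1 + 6.3946/(1+0.123)^2 + 8.0252/(1+0.123)^3 + 10.0717/(1+0.123)^4 + 99.8455/(1+0.123)^4 = 84.3852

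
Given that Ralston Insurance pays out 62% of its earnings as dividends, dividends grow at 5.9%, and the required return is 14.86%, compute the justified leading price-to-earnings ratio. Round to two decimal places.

6.92

Justified leading P/E = b/(r−g) = 0.62/(0.1486−0.059) = 6.9196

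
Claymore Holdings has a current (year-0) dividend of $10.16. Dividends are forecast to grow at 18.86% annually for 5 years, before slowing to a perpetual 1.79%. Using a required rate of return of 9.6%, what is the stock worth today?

Two-stage DDM. Project D₁…D_5 at 0.1886, terminal growth 0.0179, discount at r = 0.096.
D_1 = 12.0762
D_2 = 14.3537
D_3 = 17.0609
D_4 = 20.2785
D_5 = 24.1031
Terminal value at t=5: TV = D_6/(r−g) = 24.5345/(0.096−0.0179) = 314.1423
P₀ = 12.0762/(1+0.096)^1 + 14.3537/(1+0.096)^2 + 17.0609/(1+0.096)^3 + 20.2785/(1+0.096)^4 + 24.1031/(1+0.096)^5 + 314.1423/(1+0.096)^5 = 263.8649

$263.86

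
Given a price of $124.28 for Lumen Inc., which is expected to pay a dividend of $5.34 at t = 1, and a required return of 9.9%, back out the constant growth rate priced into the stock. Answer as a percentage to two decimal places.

From P₀ = D₁/(r − g), the implied growth is g = r − D₁/P₀.
g = 0.099 − 5.34/124.28 = 0.099 − 0.04297 = 0.05603

5.60%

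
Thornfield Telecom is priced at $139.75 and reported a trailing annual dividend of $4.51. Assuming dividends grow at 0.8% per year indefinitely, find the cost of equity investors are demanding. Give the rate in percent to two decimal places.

Rearranging the constant-growth DDM: r = D₁/P₀ + g.
D₁ = 4.51 × (1 + 0.008) = 4.5461.
r = 4.5461 / 139.75 + 0.008 = 0.03253 + 0.008 = 0.04053

4.05%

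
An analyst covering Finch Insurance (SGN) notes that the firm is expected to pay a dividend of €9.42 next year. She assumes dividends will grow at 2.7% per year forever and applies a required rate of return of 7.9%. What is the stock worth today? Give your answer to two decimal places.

€181.15

Gordon growth model: P₀ = D₁/(r − g), with D₁ = 9.42 given directly.
P₀ = 9.4200 / (0.079 − 0.027) = 9.4200 / 0.052 = 181.1538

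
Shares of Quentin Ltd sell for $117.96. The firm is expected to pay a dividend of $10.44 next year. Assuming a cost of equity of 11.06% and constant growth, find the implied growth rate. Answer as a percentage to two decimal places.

2.21%

From P₀ = D₁/(r − g), the implied growth is g = r − D₁/P₀.
g = 0.1106 − 10.44/117.96 = 0.1106 − 0.08850 = 0.02210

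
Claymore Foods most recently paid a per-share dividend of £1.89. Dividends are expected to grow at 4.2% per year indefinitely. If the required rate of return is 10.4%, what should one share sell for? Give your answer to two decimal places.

Gordon growth model: P₀ = D₁/(r − g). D₁ = 1.89 × (1 + 0.042) = 1.9694.
P₀ = 1.9694 / (0.104 − 0.042) = 1.9694 / 0.062 = 31.7642

£31.76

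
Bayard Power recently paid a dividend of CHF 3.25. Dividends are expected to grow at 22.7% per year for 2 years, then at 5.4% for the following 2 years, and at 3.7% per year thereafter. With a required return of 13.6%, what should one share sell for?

Three-stage DDM. Project D₁…D_4; terminal Gordon value at t=4 with g = 0.037; discount at r = 0.136.
D_1 = 3.9877
D_2 = 4.8930
D_3 = 5.1572
D_4 = 5.4357
TV_4 = 5.6368/(0.136−0.037) = 56.9374
P₀ = Σ Dₜ/(1+r)ᵗ + TV_4/(1+r)^4 = 48.2725

CHF 48.27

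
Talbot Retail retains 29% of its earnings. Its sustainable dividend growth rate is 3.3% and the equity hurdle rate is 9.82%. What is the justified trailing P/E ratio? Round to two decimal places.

11.25

Payout ratio b = 1 − 0.29 = 0.71.
Justified trailing P/E = b(1+g)/(r−g) = 0.71×(1+0.033)/(0.0982−0.033) = 11.2489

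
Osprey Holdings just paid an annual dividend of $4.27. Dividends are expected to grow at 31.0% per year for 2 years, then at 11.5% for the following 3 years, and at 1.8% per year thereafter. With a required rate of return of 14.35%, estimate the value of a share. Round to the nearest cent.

Three-stage DDM. Project D₁…D_5; terminal Gordon value at t=5 with g = 0.018; discount at r = 0.1435.
D_1 = 5.5937
D_2 = 7.3277
D_3 = 8.1704
D_4 = 9.1100
D_5 = 10.1577
TV_5 = 10.3405/(0.1435−0.018) = 82.3947
P₀ = Σ Dₜ/(1+r)ᵗ + TV_5/(1+r)^5 = 68.6259

$68.63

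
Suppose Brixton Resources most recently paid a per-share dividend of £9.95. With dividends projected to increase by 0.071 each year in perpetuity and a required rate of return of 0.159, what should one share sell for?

£121.10

Gordon growth model: P₀ = D₁/(r − g). D₁ = 9.95 × (1 + 0.071) = 10.6564.
P₀ = 10.6564 / (0.159 − 0.071) = 10.6564 / 0.088 = 121.0960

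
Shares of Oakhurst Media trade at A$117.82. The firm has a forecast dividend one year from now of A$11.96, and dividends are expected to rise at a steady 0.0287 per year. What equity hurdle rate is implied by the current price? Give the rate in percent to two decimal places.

13.02%

Rearranging the constant-growth DDM: r = D₁/P₀ + g.
r = 11.9600 / 117.82 + 0.0287 = 0.10151 + 0.0287 = 0.13021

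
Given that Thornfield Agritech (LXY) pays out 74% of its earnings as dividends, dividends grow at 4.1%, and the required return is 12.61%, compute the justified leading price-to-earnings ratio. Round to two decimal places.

Justified leading P/E = b/(r−g) = 0.74/(0.1261−0.041) = 8.6957

8.70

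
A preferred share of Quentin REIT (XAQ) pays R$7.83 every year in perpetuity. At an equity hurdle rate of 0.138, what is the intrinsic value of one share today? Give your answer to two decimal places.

Zero-growth DDM (perpetuity): P₀ = D/r = 7.83 / 0.138 = 56.7391

R$56.74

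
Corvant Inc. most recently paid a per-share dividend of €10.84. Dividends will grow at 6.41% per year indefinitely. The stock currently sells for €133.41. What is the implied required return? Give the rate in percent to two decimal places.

Rearranging the constant-growth DDM: r = D₁/P₀ + g.
D₁ = 10.84 × (1 + 0.0641) = 11.5348.
r = 11.5348 / 133.41 + 0.0641 = 0.08646 + 0.0641 = 0.15056

15.06%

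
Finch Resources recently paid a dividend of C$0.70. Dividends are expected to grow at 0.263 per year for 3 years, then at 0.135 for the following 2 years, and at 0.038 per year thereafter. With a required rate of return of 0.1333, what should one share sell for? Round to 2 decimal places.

C$15.15

Three-stage DDM. Project D₁…D_5; terminal Gordon value at t=5 with g = 0.038; discount at r = 0.1333.
D_1 = 0.8841
D_2 = 1.1166
D_3 = 1.4103
D_4 = 1.6007
D_5 = 1.8168
TV_5 = 1.8858/(0.1333−0.038) = 19.7881
P₀ = Σ Dₜ/(1+r)ᵗ + TV_5/(1+r)^5 = 15.1453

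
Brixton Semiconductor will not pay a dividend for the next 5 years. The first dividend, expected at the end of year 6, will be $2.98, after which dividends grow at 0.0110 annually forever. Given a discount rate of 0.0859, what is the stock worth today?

Deferred-dividend DDM. At t=5 the remaining stream is a growing perpetuity with first payment D_6 = 2.98.
V_5 = D_6/(r−g) = 2.98/(0.0859−0.011) = 39.7864
P₀ = V_5/(1+r)^5 = 39.7864/(1+0.0859)^5 = 26.3503

$26.35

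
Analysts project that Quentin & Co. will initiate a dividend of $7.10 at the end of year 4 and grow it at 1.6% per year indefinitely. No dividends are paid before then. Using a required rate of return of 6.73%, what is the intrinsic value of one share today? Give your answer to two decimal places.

Deferred-dividend DDM. At t=3 the remaining stream is a growing perpetuity with first payment D_4 = 7.10.
V_3 = D_4/(r−g) = 7.10/(0.0673−0.016) = 138.4016
P₀ = V_3/(1+r)^3 = 138.4016/(1+0.0673)^3 = 113.8365

$113.84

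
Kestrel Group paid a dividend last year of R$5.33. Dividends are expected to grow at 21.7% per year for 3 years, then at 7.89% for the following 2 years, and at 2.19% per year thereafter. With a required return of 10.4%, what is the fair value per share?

R$118.16

Three-stage DDM. Project D₁…D_5; terminal Gordon value at t=5 with g = 0.0219; discount at r = 0.104.
D_1 = 6.4866
D_2 = 7.8942
D_3 = 9.6072
D_4 = 10.3653
D_5 = 11.1831
TV_5 = 11.4280/(0.104−0.0219) = 139.1959
P₀ = Σ Dₜ/(1+r)ᵗ + TV_5/(1+r)^5 = 118.1642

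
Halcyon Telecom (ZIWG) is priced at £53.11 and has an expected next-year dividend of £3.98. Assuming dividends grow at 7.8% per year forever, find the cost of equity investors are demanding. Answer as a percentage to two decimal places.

Rearranging the constant-growth DDM: r = D₁/P₀ + g.
r = 3.9800 / 53.11 + 0.078 = 0.07494 + 0.078 = 0.15294

15.29%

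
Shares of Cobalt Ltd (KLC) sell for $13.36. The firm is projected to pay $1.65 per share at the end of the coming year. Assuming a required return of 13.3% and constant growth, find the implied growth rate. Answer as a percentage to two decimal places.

From P₀ = D₁/(r − g), the implied growth is g = r − D₁/P₀.
g = 0.133 − 1.65/13.36 = 0.133 − 0.12350 = 0.00950

0.95%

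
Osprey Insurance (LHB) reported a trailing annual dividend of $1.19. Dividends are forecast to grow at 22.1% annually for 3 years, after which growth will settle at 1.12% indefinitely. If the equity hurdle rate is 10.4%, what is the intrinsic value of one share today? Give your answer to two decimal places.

$21.92

Two-stage DDM. Project D₁…D_3 at 0.221, terminal growth 0.0112, discount at r = 0.104.
D_1 = 1.4530
D_2 = 1.7741
D_3 = 2.1662
Terminal value at t=3: TV = D_4/(r−g) = 2.1904/(0.104−0.0112) = 23.6039
P₀ = 1.4530/(1+0.104)^1 + 1.7741/(1+0.104)^2 + 2.1662/(1+0.104)^3 + 23.6039/(1+0.104)^3 = 21.9234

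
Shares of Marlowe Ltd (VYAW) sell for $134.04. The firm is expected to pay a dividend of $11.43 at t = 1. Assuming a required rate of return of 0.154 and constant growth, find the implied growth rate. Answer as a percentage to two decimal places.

6.87%

From P₀ = D₁/(r − g), the implied growth is g = r − D₁/P₀.
g = 0.154 − 11.43/134.04 = 0.154 − 0.08527 = 0.06873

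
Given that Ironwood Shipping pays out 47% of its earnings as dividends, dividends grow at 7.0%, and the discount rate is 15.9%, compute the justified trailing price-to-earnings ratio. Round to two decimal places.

5.65

Justified trailing P/E = b(1+g)/(r−g) = 0.47×(1+0.07)/(0.159−0.07) = 5.6506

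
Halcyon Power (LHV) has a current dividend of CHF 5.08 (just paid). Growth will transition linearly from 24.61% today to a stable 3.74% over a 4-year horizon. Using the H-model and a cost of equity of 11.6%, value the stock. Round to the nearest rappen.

CHF 94.03

H-model: P₀ = D₀[(1+g_L) + H(g_S−g_L)]/(r−g_L), with H = 4/2 = 2.
P₀ = 5.08 × [(1+0.0374) + 2×(0.2461−0.0374)] / (0.116−0.0374)
   = 5.08 × 1.4548 / 0.0786 = 94.0252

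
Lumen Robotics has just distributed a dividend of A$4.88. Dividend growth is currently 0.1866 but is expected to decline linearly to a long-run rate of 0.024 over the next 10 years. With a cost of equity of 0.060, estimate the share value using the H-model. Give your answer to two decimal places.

A$249.02

H-model: P₀ = D₀[(1+g_L) + H(g_S−g_L)]/(r−g_L), with H = 10/2 = 5.
P₀ = 4.88 × [(1+0.024) + 5×(0.1866−0.024)] / (0.06−0.024)
   = 4.88 × 1.8370 / 0.036 = 249.0156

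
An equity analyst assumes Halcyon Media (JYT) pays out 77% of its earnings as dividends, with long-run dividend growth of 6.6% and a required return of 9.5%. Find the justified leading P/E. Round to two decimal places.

26.55

Justified leading P/E = b/(r−g) = 0.77/(0.095−0.066) = 26.5517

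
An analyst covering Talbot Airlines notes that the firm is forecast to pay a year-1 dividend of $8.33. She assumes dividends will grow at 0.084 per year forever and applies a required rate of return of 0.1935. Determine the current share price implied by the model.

Gordon growth model: P₀ = D₁/(r − g), with D₁ = 8.33 given directly.
P₀ = 8.3300 / (0.1935 − 0.084) = 8.3300 / 0.1095 = 76.0731

$76.07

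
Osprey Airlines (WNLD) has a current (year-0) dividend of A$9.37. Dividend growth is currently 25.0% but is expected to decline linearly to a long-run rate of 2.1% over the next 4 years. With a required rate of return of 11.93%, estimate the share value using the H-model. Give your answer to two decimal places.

H-model: P₀ = D₀[(1+g_L) + H(g_S−g_L)]/(r−g_L), with H = 4/2 = 2.
P₀ = 9.37 × [(1+0.021) + 2×(0.25−0.021)] / (0.1193−0.021)
   = 9.37 × 1.4790 / 0.0983 = 140.9789

A$140.98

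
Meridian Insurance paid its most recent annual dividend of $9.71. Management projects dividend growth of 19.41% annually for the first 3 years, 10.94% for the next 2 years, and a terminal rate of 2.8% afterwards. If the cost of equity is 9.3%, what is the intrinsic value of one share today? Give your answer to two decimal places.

$267.05

Three-stage DDM. Project D₁…D_5; terminal Gordon value at t=5 with g = 0.028; discount at r = 0.093.
D_1 = 11.5947
D_2 = 13.8452
D_3 = 16.5326
D_4 = 18.3413
D_5 = 20.3478
TV_5 = 20.9175/(0.093−0.028) = 321.8084
P₀ = Σ Dₜ/(1+r)ᵗ + TV_5/(1+r)^5 = 267.0532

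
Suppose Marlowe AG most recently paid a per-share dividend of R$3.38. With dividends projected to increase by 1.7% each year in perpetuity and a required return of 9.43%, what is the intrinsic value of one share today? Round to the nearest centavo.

R$44.47

Gordon growth model: P₀ = D₁/(r − g). D₁ = 3.38 × (1 + 0.017) = 3.4375.
P₀ = 3.4375 / (0.0943 − 0.017) = 3.4375 / 0.0773 = 44.4691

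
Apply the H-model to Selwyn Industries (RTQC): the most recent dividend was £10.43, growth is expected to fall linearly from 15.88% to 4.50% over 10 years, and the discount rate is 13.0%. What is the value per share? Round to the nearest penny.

H-model: P₀ = D₀[(1+g_L) + H(g_S−g_L)]/(r−g_L), with H = 10/2 = 5.
P₀ = 10.43 × [(1+0.045) + 5×(0.1588−0.045)] / (0.13−0.045)
   = 10.43 × 1.6140 / 0.085 = 198.0473

£198.05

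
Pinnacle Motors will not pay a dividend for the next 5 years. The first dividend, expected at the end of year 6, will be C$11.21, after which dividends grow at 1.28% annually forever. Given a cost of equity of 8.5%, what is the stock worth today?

Deferred-dividend DDM. At t=5 the remaining stream is a growing perpetuity with first payment D_6 = 11.21.
V_5 = D_6/(r−g) = 11.21/(0.085−0.0128) = 155.2632
P₀ = V_5/(1+r)^5 = 155.2632/(1+0.085)^5 = 103.2571

C$103.26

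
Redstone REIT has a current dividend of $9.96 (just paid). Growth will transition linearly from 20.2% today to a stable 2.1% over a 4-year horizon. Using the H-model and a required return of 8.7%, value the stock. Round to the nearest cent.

H-model: P₀ = D₀[(1+g_L) + H(g_S−g_L)]/(r−g_L), with H = 4/2 = 2.
P₀ = 9.96 × [(1+0.021) + 2×(0.202−0.021)] / (0.087−0.021)
   = 9.96 × 1.3830 / 0.066 = 208.7073

$208.71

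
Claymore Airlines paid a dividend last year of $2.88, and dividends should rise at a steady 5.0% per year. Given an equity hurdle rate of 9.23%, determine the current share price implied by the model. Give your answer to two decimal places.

Gordon growth model: P₀ = D₁/(r − g). D₁ = 2.88 × (1 + 0.05) = 3.0240.
P₀ = 3.0240 / (0.0923 − 0.05) = 3.0240 / 0.0423 = 71.4894

$71.49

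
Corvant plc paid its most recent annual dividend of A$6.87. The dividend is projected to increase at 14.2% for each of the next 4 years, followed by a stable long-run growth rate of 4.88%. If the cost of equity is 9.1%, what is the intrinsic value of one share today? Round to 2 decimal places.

A$235.82

Two-stage DDM. Project D₁…D_4 at 0.142, terminal growth 0.0488, discount at r = 0.091.
D_1 = 7.8455
D_2 = 8.9596
D_3 = 10.2319
D_4 = 11.6848
Terminal value at t=4: TV = D_5/(r−g) = 12.2550/(0.091−0.0488) = 290.4032
P₀ = 7.8455/(1+0.091)^1 + 8.9596/(1+0.091)^2 + 10.2319/(1+0.091)^3 + 11.6848/(1+0.091)^4 + 290.4032/(1+0.091)^4 = 235.8208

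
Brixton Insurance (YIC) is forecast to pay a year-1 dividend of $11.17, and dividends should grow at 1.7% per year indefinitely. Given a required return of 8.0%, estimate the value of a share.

$177.30

Gordon growth model: P₀ = D₁/(r − g), with D₁ = 11.17 given directly.
P₀ = 11.1700 / (0.08 − 0.017) = 11.1700 / 0.063 = 177.3016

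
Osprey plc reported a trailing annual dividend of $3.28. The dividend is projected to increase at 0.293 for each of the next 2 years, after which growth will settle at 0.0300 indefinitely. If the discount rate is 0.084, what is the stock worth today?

$97.59

Two-stage DDM. Project D₁…D_2 at 0.293, terminal growth 0.03, discount at r = 0.084.
D_1 = 4.2410
D_2 = 5.4837
Terminal value at t=2: TV = D_3/(r−g) = 5.6482/(0.084−0.03) = 104.5958
P₀ = 4.2410/(1+0.084)^1 + 5.4837/(1+0.084)^2 + 104.5958/(1+0.084)^2 = 97.5926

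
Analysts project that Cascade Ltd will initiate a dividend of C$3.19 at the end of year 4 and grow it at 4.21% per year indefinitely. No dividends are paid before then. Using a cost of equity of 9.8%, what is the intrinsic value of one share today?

C$43.11

Deferred-dividend DDM. At t=3 the remaining stream is a growing perpetuity with first payment D_4 = 3.19.
V_3 = D_4/(r−g) = 3.19/(0.098−0.0421) = 57.0662
P₀ = V_3/(1+r)^3 = 57.0662/(1+0.098)^3 = 43.1094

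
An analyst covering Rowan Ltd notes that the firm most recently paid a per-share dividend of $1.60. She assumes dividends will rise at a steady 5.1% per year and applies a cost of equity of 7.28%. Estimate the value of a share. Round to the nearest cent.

$77.14

Gordon growth model: P₀ = D₁/(r − g). D₁ = 1.60 × (1 + 0.051) = 1.6816.
P₀ = 1.6816 / (0.0728 − 0.051) = 1.6816 / 0.0218 = 77.1376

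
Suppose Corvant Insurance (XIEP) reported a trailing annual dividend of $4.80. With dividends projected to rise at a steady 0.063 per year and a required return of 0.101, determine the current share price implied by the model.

$134.27

Gordon growth model: P₀ = D₁/(r − g). D₁ = 4.80 × (1 + 0.063) = 5.1024.
P₀ = 5.1024 / (0.101 − 0.063) = 5.1024 / 0.038 = 134.2737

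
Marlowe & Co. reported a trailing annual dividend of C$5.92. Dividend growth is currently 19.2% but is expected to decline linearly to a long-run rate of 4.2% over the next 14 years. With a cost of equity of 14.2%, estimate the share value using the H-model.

H-model: P₀ = D₀[(1+g_L) + H(g_S−g_L)]/(r−g_L), with H = 14/2 = 7.
P₀ = 5.92 × [(1+0.042) + 7×(0.192−0.042)] / (0.142−0.042)
   = 5.92 × 2.0920 / 0.1 = 123.8464

C$123.85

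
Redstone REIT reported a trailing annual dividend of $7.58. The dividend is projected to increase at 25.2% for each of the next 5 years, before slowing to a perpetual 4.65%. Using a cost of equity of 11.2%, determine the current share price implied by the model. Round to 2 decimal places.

$273.97

Two-stage DDM. Project D₁…D_5 at 0.252, terminal growth 0.0465, discount at r = 0.112.
D_1 = 9.4902
D_2 = 11.8817
D_3 = 14.8759
D_4 = 18.6246
D_5 = 23.3180
Terminal value at t=5: TV = D_6/(r−g) = 24.4023/(0.112−0.0465) = 372.5536
P₀ = 9.4902/(1+0.112)^1 + 11.8817/(1+0.112)^2 + 14.8759/(1+0.112)^3 + 18.6246/(1+0.112)^4 + 23.3180/(1+0.112)^5 + 372.5536/(1+0.112)^5 = 273.9676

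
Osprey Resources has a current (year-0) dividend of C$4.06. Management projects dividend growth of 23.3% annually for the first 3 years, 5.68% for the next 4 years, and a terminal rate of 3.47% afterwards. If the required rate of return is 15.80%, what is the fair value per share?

Three-stage DDM. Project D₁…D_7; terminal Gordon value at t=7 with g = 0.0347; discount at r = 0.158.
D_1 = 5.0060
D_2 = 6.1724
D_3 = 7.6105
D_4 = 8.0428
D_5 = 8.4996
D_6 = 8.9824
D_7 = 9.4926
TV_7 = 9.8220/(0.158−0.0347) = 79.6596
P₀ = Σ Dₜ/(1+r)ᵗ + TV_7/(1+r)^7 = 58.0347

C$58.03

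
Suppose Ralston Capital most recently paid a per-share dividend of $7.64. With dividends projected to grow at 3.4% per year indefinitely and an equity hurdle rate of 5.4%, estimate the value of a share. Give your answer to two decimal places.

Gordon growth model: P₀ = D₁/(r − g). D₁ = 7.64 × (1 + 0.034) = 7.8998.
P₀ = 7.8998 / (0.054 − 0.034) = 7.8998 / 0.02 = 394.9880

$394.99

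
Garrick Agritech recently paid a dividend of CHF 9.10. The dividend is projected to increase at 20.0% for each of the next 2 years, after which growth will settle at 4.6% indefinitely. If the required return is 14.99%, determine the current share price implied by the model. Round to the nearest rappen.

CHF 119.18

Two-stage DDM. Project D₁…D_2 at 0.2, terminal growth 0.046, discount at r = 0.1499.
D_1 = 10.9200
D_2 = 13.1040
Terminal value at t=2: TV = D_3/(r−g) = 13.7068/(0.1499−0.046) = 131.9228
P₀ = 10.9200/(1+0.1499)^1 + 13.1040/(1+0.1499)^2 + 131.9228/(1+0.1499)^2 = 119.1767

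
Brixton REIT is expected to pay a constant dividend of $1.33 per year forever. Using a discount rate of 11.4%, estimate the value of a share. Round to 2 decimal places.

$11.67

Zero-growth DDM (perpetuity): P₀ = D/r = 1.33 / 0.114 = 11.6667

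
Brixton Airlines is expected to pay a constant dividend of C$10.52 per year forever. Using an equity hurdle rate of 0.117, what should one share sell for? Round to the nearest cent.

Zero-growth DDM (perpetuity): P₀ = D/r = 10.52 / 0.117 = 89.9145

C$89.91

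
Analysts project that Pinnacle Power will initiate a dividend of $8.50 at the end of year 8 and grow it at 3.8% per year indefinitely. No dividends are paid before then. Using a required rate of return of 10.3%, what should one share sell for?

Deferred-dividend DDM. At t=7 the remaining stream is a growing perpetuity with first payment D_8 = 8.50.
V_7 = D_8/(r−g) = 8.50/(0.103−0.038) = 130.7692
P₀ = V_7/(1+r)^7 = 130.7692/(1+0.103)^7 = 65.8381

$65.84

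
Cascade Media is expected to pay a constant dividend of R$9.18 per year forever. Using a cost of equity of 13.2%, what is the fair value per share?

Zero-growth DDM (perpetuity): P₀ = D/r = 9.18 / 0.132 = 69.5455

R$69.55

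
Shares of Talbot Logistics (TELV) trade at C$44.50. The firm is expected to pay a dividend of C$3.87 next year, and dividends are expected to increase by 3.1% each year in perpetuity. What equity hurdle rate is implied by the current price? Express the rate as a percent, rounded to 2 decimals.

11.80%

Rearranging the constant-growth DDM: r = D₁/P₀ + g.
r = 3.8700 / 44.50 + 0.031 = 0.08697 + 0.031 = 0.11797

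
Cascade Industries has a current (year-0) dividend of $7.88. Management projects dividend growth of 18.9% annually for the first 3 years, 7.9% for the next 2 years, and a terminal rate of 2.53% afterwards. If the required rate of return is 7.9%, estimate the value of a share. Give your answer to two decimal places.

Three-stage DDM. Project D₁…D_5; terminal Gordon value at t=5 with g = 0.0253; discount at r = 0.079.
D_1 = 9.3693
D_2 = 11.1401
D_3 = 13.2456
D_4 = 14.2920
D_5 = 15.4211
TV_5 = 15.8112/(0.079−0.0253) = 294.4363
P₀ = Σ Dₜ/(1+r)ᵗ + TV_5/(1+r)^5 = 251.2028

$251.20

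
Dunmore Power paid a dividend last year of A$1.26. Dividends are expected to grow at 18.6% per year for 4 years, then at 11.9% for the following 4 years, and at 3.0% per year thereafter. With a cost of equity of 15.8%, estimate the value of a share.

Three-stage DDM. Project D₁…D_8; terminal Gordon value at t=8 with g = 0.03; discount at r = 0.158.
D_1 = 1.4944
D_2 = 1.7723
D_3 = 2.1020
D_4 = 2.4929
D_5 = 2.7896
D_6 = 3.1215
D_7 = 3.4930
D_8 = 3.9087
TV_8 = 4.0259/(0.158−0.03) = 31.4526
P₀ = Σ Dₜ/(1+r)ᵗ + TV_8/(1+r)^8 = 20.1733

A$20.17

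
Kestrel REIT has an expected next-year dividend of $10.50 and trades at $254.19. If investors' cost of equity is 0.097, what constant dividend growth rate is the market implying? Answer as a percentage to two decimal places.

From P₀ = D₁/(r − g), the implied growth is g = r − D₁/P₀.
g = 0.097 − 10.50/254.19 = 0.097 − 0.04131 = 0.05569

5.57%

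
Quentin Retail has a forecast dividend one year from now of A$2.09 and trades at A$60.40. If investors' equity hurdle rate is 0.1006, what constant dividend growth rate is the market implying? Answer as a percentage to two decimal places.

6.60%

From P₀ = D₁/(r − g), the implied growth is g = r − D₁/P₀.
g = 0.1006 − 2.09/60.40 = 0.1006 − 0.03460 = 0.06600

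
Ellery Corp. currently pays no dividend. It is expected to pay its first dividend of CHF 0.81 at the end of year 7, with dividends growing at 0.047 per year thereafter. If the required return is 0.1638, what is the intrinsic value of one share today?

Deferred-dividend DDM. At t=6 the remaining stream is a growing perpetuity with first payment D_7 = 0.81.
V_6 = D_7/(r−g) = 0.81/(0.1638−0.047) = 6.9349
P₀ = V_6/(1+r)^6 = 6.9349/(1+0.1638)^6 = 2.7911

CHF 2.79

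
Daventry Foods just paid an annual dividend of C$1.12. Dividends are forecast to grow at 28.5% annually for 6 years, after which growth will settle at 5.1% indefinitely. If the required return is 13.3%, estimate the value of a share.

Two-stage DDM. Project D₁…D_6 at 0.285, terminal growth 0.051, discount at r = 0.133.
D_1 = 1.4392
D_2 = 1.8494
D_3 = 2.3764
D_4 = 3.0537
D_5 = 3.9240
D_6 = 5.0424
Terminal value at t=6: TV = D_7/(r−g) = 5.2996/(0.133−0.051) = 64.6287
P₀ = 1.4392/(1+0.133)^1 + 1.8494/(1+0.133)^2 + 2.3764/(1+0.133)^3 + 3.0537/(1+0.133)^4 + 3.9240/(1+0.133)^5 + 5.0424/(1+0.133)^6 + 64.6287/(1+0.133)^6 = 41.2360

C$41.24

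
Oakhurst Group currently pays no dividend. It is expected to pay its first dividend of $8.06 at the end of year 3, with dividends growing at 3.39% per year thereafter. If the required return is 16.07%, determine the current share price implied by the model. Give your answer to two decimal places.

Deferred-dividend DDM. At t=2 the remaining stream is a growing perpetuity with first payment D_3 = 8.06.
V_2 = D_3/(r−g) = 8.06/(0.1607−0.0339) = 63.5647
P₀ = V_2/(1+r)^2 = 63.5647/(1+0.1607)^2 = 47.1819

$47.18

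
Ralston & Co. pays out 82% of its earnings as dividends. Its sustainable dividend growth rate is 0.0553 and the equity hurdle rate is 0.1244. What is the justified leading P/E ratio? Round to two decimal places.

11.87

Justified leading P/E = b/(r−g) = 0.82/(0.1244−0.0553) = 11.8669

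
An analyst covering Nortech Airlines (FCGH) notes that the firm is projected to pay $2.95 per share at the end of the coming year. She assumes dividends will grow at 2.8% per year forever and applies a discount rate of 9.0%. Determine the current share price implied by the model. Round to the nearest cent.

Gordon growth model: P₀ = D₁/(r − g), with D₁ = 2.95 given directly.
P₀ = 2.9500 / (0.09 − 0.028) = 2.9500 / 0.062 = 47.5806

$47.58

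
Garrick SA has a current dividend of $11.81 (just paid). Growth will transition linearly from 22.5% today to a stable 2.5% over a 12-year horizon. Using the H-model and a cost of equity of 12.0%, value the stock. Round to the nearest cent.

H-model: P₀ = D₀[(1+g_L) + H(g_S−g_L)]/(r−g_L), with H = 12/2 = 6.
P₀ = 11.81 × [(1+0.025) + 6×(0.225−0.025)] / (0.12−0.025)
   = 11.81 × 2.2250 / 0.095 = 276.6026

$276.60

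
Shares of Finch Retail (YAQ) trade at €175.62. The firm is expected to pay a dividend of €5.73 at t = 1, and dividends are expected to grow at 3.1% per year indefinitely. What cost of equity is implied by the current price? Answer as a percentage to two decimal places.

6.36%

Rearranging the constant-growth DDM: r = D₁/P₀ + g.
r = 5.7300 / 175.62 + 0.031 = 0.03263 + 0.031 = 0.06363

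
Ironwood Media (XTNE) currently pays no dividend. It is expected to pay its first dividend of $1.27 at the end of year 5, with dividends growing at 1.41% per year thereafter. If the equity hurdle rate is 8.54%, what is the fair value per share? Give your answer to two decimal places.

$12.83

Deferred-dividend DDM. At t=4 the remaining stream is a growing perpetuity with first payment D_5 = 1.27.
V_4 = D_5/(r−g) = 1.27/(0.0854−0.0141) = 17.8121
P₀ = V_4/(1+r)^4 = 17.8121/(1+0.0854)^4 = 12.8338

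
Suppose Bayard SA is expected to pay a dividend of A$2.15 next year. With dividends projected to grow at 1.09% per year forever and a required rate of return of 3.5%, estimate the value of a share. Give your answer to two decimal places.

Gordon growth model: P₀ = D₁/(r − g), with D₁ = 2.15 given directly.
P₀ = 2.1500 / (0.035 − 0.0109) = 2.1500 / 0.0241 = 89.2116

A$89.21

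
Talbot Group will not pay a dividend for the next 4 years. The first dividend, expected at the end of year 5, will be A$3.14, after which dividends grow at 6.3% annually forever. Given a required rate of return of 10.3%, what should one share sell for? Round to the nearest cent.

A$53.04

Deferred-dividend DDM. At t=4 the remaining stream is a growing perpetuity with first payment D_5 = 3.14.
V_4 = D_5/(r−g) = 3.14/(0.103−0.063) = 78.5000
P₀ = V_4/(1+r)^4 = 78.5000/(1+0.103)^4 = 53.0356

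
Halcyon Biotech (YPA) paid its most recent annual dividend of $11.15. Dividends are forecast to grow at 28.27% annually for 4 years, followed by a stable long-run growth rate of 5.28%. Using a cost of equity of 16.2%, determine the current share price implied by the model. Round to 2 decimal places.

Two-stage DDM. Project D₁…D_4 at 0.2827, terminal growth 0.0528, discount at r = 0.162.
D_1 = 14.3021
D_2 = 18.3453
D_3 = 23.5315
D_4 = 30.1839
Terminal value at t=4: TV = D_5/(r−g) = 31.7776/(0.162−0.0528) = 291.0037
P₀ = 14.3021/(1+0.162)^1 + 18.3453/(1+0.162)^2 + 23.5315/(1+0.162)^3 + 30.1839/(1+0.162)^4 + 291.0037/(1+0.162)^4 = 217.0637

$217.06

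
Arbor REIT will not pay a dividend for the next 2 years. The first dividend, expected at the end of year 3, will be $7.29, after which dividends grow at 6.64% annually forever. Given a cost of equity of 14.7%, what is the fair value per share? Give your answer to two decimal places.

$68.75

Deferred-dividend DDM. At t=2 the remaining stream is a growing perpetuity with first payment D_3 = 7.29.
V_2 = D_3/(r−g) = 7.29/(0.147−0.0664) = 90.4467
P₀ = V_2/(1+r)^2 = 90.4467/(1+0.147)^2 = 68.7489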